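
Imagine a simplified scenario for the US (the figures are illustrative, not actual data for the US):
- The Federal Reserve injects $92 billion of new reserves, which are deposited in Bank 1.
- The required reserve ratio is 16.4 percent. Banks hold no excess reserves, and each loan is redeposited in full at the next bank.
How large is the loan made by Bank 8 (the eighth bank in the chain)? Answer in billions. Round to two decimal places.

$21.95 billion

Each bank lends a fraction (1 − rr) = 0.8360 of the deposit it receives, so Bank 8 receives 92·0.8360^7 and lends 92·0.8360^8 ≈ 21.9502 billion.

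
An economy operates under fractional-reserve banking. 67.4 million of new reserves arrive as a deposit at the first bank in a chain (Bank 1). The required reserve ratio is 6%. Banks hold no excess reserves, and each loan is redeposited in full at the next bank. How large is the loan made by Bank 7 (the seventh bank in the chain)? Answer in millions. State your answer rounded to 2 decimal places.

Each bank lends a fraction (1 − rr) = 0.9400 of the deposit it receives, so Bank 7 receives 67.4·0.9400^6 and lends 67.4·0.9400^7 ≈ 43.7074 million.

43.71 million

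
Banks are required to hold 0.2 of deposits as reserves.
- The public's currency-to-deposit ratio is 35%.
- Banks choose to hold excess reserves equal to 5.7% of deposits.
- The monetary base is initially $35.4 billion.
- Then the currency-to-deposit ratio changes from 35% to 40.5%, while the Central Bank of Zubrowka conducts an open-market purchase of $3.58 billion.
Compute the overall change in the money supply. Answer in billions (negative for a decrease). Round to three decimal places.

Before: m₁ = (1 + 0.35) / (0.2 + 0.057 + 0.35) ≈ 2.224053, MB₁ = 35.4, so M₁ = 2.224053 × 35.4 ≈ 78.7315 billion.
After: m₂ = (1 + 0.405) / (0.2 + 0.057 + 0.405) ≈ 2.122356, MB₂ = 35.4 + 3.58 = 38.98, so M₂ = 2.122356 × 38.98 ≈ 82.7294 billion.
ΔM = M₂ − M₁ = 82.7294 − 78.7315 = 3.9979 billion.

$3.998 billion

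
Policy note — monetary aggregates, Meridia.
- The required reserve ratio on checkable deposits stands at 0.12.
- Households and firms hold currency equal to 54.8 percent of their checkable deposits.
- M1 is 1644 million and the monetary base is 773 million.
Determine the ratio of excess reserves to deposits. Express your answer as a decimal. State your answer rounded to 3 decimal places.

Using m = M/MB = 1644/773 ≈ 2.126779. Since m = (1 + c)/(c + rr + e), the denominator satisfies c + rr + e = (1 + c)/m = (1 + 0.548) / 2.126779 ≈ 0.727861.
With c = 0.548 and rr = 0.12, the ratio of excess reserves to deposits is 0.727861 − 0.548 − 0.12 = 0.059861.

0.060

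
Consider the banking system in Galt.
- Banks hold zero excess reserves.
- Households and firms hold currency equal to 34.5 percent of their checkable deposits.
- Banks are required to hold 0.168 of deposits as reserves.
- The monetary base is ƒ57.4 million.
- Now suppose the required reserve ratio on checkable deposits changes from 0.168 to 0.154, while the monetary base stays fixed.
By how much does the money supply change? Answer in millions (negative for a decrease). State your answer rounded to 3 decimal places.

ƒ4.222 million

Initially m₁ = (1 + 0.345) / (0.168 + 0.345) ≈ 2.621832, so M₁ = 2.621832 × 57.4 ≈ 150.4932 million.
After the change m₂ = (1 + 0.345) / (0.154 + 0.345) ≈ 2.695391, so M₂ = 2.695391 × 57.4 ≈ 154.7154 million.
ΔM = M₂ − M₁ = 154.7154 − 150.4932 = 4.2222 million.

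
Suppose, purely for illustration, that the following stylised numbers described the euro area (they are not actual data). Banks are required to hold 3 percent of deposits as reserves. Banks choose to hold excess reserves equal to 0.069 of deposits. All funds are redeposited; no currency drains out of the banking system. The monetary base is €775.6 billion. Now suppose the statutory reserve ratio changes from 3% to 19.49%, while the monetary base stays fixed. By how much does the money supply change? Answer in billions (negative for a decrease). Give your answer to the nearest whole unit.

-4895 billion

Initially m₁ = 1 / (0.03 + 0.069) ≈ 10.1010, so M₁ = 10.1010 × 775.6 = 7834.3356 billion.
After the change m₂ = 1 / (0.1949 + 0.069) ≈ 3.7893, so M₂ = 3.7893 × 775.6 ≈ 2938.9811 billion.
ΔM = M₂ − M₁ = 2938.9811 − 7834.3356 = -4895.3545 billion.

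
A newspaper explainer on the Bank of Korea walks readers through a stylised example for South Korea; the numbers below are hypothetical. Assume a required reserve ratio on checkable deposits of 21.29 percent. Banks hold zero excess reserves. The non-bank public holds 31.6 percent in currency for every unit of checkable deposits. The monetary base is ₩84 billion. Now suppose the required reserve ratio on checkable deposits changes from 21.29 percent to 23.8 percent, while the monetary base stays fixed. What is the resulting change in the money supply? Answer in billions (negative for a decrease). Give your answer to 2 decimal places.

-9.47 billion

Initially m₁ = (1 + 0.316) / (0.2129 + 0.316) ≈ 2.48818, so M₁ = 2.48818 × 84 ≈ 209.0071 billion.
After the change m₂ = (1 + 0.316) / (0.238 + 0.316) ≈ 2.37545, so M₂ = 2.37545 × 84 = 199.5378 billion.
ΔM = M₂ − M₁ = 199.5378 − 209.0071 = -9.4693 billion.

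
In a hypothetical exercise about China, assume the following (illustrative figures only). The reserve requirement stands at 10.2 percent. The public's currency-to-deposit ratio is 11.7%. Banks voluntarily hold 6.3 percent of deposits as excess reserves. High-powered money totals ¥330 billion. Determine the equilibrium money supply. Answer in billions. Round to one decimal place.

The money multiplier is m = (1 + c) / (rr + e + c) = (1 + 0.117) / (0.102 + 0.063 + 0.117) ≈ 3.96099.
So M = m × MB = 3.96099 × 330 = 1307.1267 billion.

¥1307.1 billion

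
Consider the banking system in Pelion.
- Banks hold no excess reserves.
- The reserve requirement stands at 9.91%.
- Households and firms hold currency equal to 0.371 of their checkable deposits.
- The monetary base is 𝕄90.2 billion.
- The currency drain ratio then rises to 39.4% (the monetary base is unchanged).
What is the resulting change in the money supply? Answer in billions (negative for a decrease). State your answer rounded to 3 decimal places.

Initially m₁ = (1 + 0.371) / (0.0991 + 0.371) ≈ 2.916401, so M₁ = 2.916401 × 90.2 ≈ 263.0594 billion.
After the change m₂ = (1 + 0.394) / (0.0991 + 0.394) ≈ 2.827013, so M₂ = 2.827013 × 90.2 ≈ 254.9966 billion.
ΔM = M₂ − M₁ = 254.9966 − 263.0594 = -8.0628 billion.

-8.063 billion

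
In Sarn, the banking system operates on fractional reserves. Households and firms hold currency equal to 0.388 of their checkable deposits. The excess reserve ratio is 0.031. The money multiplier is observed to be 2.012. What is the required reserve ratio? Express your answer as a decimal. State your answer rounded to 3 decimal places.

0.271

Using m = 2.012. Since m = (1 + c)/(c + rr + e), the denominator satisfies c + rr + e = (1 + c)/m = (1 + 0.388) / 2.012 ≈ 0.689861.
With c = 0.388 and e = 0.031, the required reserve ratio is 0.689861 − 0.388 − 0.031 = 0.270861.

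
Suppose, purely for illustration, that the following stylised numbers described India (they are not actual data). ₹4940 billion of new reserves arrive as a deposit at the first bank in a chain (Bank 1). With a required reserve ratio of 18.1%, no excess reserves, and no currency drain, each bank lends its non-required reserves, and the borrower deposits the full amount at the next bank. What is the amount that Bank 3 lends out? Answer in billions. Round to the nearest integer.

₹2714 billion

Each bank lends a fraction (1 − rr) = 0.8190 of the deposit it receives, so Bank 3 receives 4940·0.8190^2 and lends 4940·0.8190^3 ≈ 2713.8051 billion.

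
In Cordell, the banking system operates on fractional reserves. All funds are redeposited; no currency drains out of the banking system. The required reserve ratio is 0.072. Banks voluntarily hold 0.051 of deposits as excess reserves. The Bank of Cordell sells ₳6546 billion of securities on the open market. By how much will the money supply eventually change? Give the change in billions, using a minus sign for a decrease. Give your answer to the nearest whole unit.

-53220 billion

The money multiplier is m = 1 / (rr + e) = 1 / (0.072 + 0.051) ≈ 8.13008.
The sale removes 6546 billion of base, so ΔM = m × ΔMB = 8.13008 × (−6546) ≈ -53219.5037 billion.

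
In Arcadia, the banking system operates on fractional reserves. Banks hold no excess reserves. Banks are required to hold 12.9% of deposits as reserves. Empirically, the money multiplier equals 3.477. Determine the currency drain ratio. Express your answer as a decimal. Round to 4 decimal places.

0.2226

Using m = 3.477. From m = (1 + c)/(c + rr + e), rearranging gives 1 + c = m·(c + rr + e), so c·(1 − m) = m·(rr + e) − 1.
Hence c = [m·(rr + e) − 1]/(1 − m) = [3.477 × (0.129 + 0) − 1] / (1 − 3.477) ≈ 0.222635.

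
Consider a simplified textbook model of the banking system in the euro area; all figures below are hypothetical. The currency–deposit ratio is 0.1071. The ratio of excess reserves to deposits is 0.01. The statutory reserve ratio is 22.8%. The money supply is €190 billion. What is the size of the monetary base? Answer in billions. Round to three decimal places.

The money multiplier is m = (1 + c) / (rr + e + c) = (1 + 0.1071) / (0.228 + 0.01 + 0.1071) ≈ 3.2080556.
MB = M / m = 190 / 3.2080556 ≈ 59.2259 billion.

€59.226 billion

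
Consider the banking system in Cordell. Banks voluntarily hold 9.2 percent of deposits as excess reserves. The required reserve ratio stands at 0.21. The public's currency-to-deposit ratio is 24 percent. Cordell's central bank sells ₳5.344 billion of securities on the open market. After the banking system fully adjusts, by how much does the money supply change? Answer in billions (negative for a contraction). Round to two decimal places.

The money multiplier is m = (1 + c) / (rr + e + c) = (1 + 0.24) / (0.21 + 0.092 + 0.24) ≈ 2.2878.
The sale removes 5.344 billion of base, so ΔM = m × ΔMB = 2.2878 × (−5.344) ≈ -12.226 billion.

-12.23 billion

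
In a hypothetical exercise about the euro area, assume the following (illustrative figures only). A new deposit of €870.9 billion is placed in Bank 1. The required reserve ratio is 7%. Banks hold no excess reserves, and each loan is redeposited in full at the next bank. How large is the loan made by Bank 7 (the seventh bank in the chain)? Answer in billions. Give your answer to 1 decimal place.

Each bank lends a fraction (1 − rr) = 0.9300 of the deposit it receives, so Bank 7 receives 870.9·0.9300^6 and lends 870.9·0.9300^7 ≈ 524.0213 billion.

€524.0 billion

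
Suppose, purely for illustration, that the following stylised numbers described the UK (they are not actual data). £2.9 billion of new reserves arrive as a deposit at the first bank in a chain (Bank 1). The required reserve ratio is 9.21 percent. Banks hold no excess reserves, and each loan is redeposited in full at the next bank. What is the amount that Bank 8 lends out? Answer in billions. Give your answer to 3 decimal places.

£1.339 billion

Each bank lends a fraction (1 − rr) = 0.9079 of the deposit it receives, so Bank 8 receives 2.9·0.9079^7 and lends 2.9·0.9079^8 ≈ 1.3388 billion.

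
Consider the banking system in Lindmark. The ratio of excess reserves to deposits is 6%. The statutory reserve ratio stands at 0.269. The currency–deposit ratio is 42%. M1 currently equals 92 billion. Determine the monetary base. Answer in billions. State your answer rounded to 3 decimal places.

The money multiplier is m = (1 + c) / (rr + e + c) = (1 + 0.42) / (0.269 + 0.06 + 0.42) ≈ 1.895861.
MB = M / m = 92 / 1.895861 ≈ 48.5268 billion.

48.527 billion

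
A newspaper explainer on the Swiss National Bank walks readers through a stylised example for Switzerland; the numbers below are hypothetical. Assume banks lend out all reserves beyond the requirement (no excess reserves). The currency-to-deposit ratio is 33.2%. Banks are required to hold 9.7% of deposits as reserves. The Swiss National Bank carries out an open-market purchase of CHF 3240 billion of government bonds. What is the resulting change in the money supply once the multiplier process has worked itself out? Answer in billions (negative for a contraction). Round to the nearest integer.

The money multiplier is m = (1 + c) / (rr + c) = (1 + 0.332) / (0.097 + 0.332) ≈ 3.10490.
The purchase adds 3240 billion of base, so ΔM = m × ΔMB = 3.10490 × (+3240) = 10059.876 billion.

CHF 10060 billion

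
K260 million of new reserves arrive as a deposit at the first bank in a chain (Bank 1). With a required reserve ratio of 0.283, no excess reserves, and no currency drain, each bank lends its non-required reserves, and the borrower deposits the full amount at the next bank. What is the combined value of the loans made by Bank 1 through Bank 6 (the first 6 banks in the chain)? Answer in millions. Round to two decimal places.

Bank i lends (1 − rr)^i of the original deposit: Bank 1 lends 260·0.7170 = 186.4200, Bank 2 lends 260·0.7170² ≈ 133.6631, and so on.
Summing a geometric series: total = 260·[0.7170·(1 − 0.7170^6) / (1 − 0.7170)] ≈ 569.2283 million.

K569.23 million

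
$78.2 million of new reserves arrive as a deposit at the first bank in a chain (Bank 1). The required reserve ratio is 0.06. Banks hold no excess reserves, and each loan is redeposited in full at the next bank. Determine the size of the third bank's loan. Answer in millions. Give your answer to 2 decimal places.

Each bank lends a fraction (1 − rr) = 0.9400 of the deposit it receives, so Bank 3 receives 78.2·0.9400^2 and lends 78.2·0.9400^3 ≈ 64.9517 million.

$64.95 million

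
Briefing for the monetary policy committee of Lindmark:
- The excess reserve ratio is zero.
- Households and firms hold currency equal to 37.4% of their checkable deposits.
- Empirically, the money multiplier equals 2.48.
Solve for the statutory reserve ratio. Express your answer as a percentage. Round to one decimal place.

Using m = 2.48. Since m = (1 + c)/(c + rr + e), the denominator satisfies c + rr + e = (1 + c)/m = (1 + 0.374) / 2.48 ≈ 0.554032.
With c = 0.374 and e = 0, the statutory reserve ratio is 0.554032 − 0.374 − 0 = 0.180032.

18.0%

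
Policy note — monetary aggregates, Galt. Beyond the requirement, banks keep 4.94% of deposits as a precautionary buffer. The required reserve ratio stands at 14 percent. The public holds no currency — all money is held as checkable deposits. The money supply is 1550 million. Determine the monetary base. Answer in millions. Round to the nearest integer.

294 million

The money multiplier is m = 1 / (rr + e) = 1 / (0.14 + 0.0494) ≈ 5.27983.
MB = M / m = 1550 / 5.27983 ≈ 293.5701 million.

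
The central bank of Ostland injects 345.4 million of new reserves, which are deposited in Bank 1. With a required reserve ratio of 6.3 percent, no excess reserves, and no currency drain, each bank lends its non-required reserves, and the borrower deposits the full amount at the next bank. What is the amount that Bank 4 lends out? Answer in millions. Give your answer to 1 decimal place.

Each bank lends a fraction (1 − rr) = 0.9370 of the deposit it receives, so Bank 4 receives 345.4·0.9370^3 and lends 345.4·0.9370^4 ≈ 266.2445 million.

266.2 million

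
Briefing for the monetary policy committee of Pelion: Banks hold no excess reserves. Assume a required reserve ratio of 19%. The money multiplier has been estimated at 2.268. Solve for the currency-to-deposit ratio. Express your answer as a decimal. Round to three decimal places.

Using m = 2.268. From m = (1 + c)/(c + rr + e), rearranging gives 1 + c = m·(c + rr + e), so c·(1 − m) = m·(rr + e) − 1.
Hence c = [m·(rr + e) − 1]/(1 − m) = [2.268 × (0.19 + 0) − 1] / (1 − 2.268) ≈ 0.448801.

0.449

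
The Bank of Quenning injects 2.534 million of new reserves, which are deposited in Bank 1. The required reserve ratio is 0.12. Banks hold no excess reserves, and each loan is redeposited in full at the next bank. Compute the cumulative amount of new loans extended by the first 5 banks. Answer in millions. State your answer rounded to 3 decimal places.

8.776 million

Bank i lends (1 − rr)^i of the original deposit: Bank 1 lends 2.534·0.8800 ≈ 2.2299, Bank 2 lends 2.534·0.8800² ≈ 1.9623, and so on.
Summing a geometric series: total = 2.534·[0.8800·(1 − 0.8800^5) / (1 − 0.8800)] ≈ 8.7760 million.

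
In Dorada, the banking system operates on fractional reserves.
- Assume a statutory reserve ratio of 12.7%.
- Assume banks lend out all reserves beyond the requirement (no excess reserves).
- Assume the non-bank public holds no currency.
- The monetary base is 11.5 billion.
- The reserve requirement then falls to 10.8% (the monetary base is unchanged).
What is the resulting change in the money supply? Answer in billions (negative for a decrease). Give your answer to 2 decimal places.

15.93 billion

Initially m₁ = 1 / (0.127) ≈ 7.87402, so M₁ = 7.87402 × 11.5 ≈ 90.5512 billion.
After the change m₂ = 1 / (0.108) ≈ 9.25926, so M₂ = 9.25926 × 11.5 ≈ 106.4815 billion.
ΔM = M₂ − M₁ = 106.4815 − 90.5512 = 15.9303 billion.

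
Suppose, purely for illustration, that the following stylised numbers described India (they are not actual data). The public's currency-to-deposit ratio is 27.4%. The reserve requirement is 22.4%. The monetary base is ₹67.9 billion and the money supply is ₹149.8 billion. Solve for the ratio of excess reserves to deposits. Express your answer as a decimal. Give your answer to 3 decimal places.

Using m = M/MB = 149.8/67.9 ≈ 2.206186. Since m = (1 + c)/(c + rr + e), the denominator satisfies c + rr + e = (1 + c)/m = (1 + 0.274) / 2.206186 ≈ 0.577467.
With c = 0.274 and rr = 0.224, the ratio of excess reserves to deposits is 0.577467 − 0.274 − 0.224 = 0.079467.

0.079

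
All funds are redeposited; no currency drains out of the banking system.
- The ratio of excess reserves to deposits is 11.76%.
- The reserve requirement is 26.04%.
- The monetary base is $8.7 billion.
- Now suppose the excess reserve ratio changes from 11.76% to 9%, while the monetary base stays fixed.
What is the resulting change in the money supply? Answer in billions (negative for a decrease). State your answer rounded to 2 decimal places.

$1.81 billion

Initially m₁ = 1 / (0.2604 + 0.1176) ≈ 2.6455, so M₁ = 2.6455 × 8.7 ≈ 23.0159 billion.
After the change m₂ = 1 / (0.2604 + 0.09) ≈ 2.8539, so M₂ = 2.8539 × 8.7 ≈ 24.8289 billion.
ΔM = M₂ − M₁ = 24.8289 − 23.0159 = 1.813 billion.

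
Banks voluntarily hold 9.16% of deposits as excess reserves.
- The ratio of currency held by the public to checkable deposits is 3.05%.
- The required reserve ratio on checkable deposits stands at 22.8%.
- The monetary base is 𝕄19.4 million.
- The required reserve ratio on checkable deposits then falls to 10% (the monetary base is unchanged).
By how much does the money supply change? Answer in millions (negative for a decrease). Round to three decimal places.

𝕄32.909 million

Initially m₁ = (1 + 0.0305) / (0.228 + 0.0916 + 0.0305) ≈ 2.943445, so M₁ = 2.943445 × 19.4 ≈ 57.1028 million.
After the change m₂ = (1 + 0.0305) / (0.1 + 0.0916 + 0.0305) ≈ 4.639802, so M₂ = 4.639802 × 19.4 ≈ 90.0122 million.
ΔM = M₂ − M₁ = 90.0122 − 57.1028 = 32.9094 million.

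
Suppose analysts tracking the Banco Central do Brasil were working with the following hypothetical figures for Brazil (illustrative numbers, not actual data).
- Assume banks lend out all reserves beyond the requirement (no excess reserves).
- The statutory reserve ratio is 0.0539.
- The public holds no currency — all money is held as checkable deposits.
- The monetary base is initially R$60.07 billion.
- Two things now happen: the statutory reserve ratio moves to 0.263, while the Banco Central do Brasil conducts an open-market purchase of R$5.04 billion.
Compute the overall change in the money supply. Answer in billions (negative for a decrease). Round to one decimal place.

Before: m₁ = 1 / (0.0539) ≈ 18.5529, MB₁ = 60.07, so M₁ = 18.5529 × 60.07 ≈ 1114.4727 billion.
After: m₂ = 1 / (0.263) ≈ 3.8023, MB₂ = 60.07 + 5.04 = 65.11, so M₂ = 3.8023 × 65.11 ≈ 247.5678 billion.
ΔM = M₂ − M₁ = 247.5678 − 1114.4727 = -866.9049 billion.

-866.9 billion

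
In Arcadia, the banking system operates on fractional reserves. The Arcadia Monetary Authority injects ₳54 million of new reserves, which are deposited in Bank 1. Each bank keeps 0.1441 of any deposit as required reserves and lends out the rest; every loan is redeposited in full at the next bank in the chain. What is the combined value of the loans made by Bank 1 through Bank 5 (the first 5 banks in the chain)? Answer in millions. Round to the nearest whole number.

Bank i lends (1 − rr)^i of the original deposit: Bank 1 lends 54·0.8559 = 46.2186, Bank 2 lends 54·0.8559² ≈ 39.5585, and so on.
Summing a geometric series: total = 54·[0.8559·(1 − 0.8559^5) / (1 − 0.8559)] ≈ 173.4177 million.

₳173 million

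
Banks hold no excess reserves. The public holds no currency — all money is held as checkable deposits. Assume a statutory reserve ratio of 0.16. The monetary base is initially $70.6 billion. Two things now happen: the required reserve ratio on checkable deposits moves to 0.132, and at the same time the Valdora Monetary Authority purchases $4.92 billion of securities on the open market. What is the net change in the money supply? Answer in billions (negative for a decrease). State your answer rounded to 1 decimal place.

Before: m₁ = 1 / (0.16) = 6.25, MB₁ = 70.6, so M₁ = 6.25 × 70.6 = 441.25 billion.
After: m₂ = 1 / (0.132) ≈ 7.5758, MB₂ = 70.6 + 4.92 = 75.52, so M₂ = 7.5758 × 75.52 ≈ 572.1244 billion.
ΔM = M₂ − M₁ = 572.1244 − 441.25 = 130.8744 billion.

$130.9 billion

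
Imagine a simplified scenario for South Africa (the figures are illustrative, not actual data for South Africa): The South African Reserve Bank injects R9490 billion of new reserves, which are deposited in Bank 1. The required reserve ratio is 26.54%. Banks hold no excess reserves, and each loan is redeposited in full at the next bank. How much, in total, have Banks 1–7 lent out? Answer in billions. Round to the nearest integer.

R23235 billion

Bank i lends (1 − rr)^i of the original deposit: Bank 1 lends 9490·0.7346 = 6971.3540, Bank 2 lends 9490·0.7346² ≈ 5121.1566, and so on.
Summing a geometric series: total = 9490·[0.7346·(1 − 0.7346^7) / (1 − 0.7346)] ≈ 23235.0438 billion.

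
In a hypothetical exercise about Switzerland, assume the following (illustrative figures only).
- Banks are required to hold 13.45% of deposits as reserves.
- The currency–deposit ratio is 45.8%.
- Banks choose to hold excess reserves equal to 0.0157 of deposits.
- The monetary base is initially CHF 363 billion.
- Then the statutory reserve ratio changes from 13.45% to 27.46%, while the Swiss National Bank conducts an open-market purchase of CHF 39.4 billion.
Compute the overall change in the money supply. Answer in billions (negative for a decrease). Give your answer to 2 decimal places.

-86.15 billion

Before: m₁ = (1 + 0.458) / (0.1345 + 0.0157 + 0.458) ≈ 2.397238, MB₁ = 363, so M₁ = 2.397238 × 363 ≈ 870.1974 billion.
After: m₂ = (1 + 0.458) / (0.2746 + 0.0157 + 0.458) ≈ 1.948416, MB₂ = 363 + 39.4 = 402.4, so M₂ = 1.948416 × 402.4 ≈ 784.0426 billion.
ΔM = M₂ − M₁ = 784.0426 − 870.1974 = -86.1548 billion.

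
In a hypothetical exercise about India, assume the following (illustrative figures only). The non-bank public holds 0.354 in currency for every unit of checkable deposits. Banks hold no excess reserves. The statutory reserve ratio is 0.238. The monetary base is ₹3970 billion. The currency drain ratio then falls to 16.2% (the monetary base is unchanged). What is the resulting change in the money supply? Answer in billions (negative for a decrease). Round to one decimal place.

Initially m₁ = (1 + 0.354) / (0.238 + 0.354) ≈ 2.287162, so M₁ = 2.287162 × 3970 ≈ 9080.0331 billion.
After the change m₂ = (1 + 0.162) / (0.238 + 0.162) = 2.905000, so M₂ = 2.905000 × 3970 = 11532.85 billion.
ΔM = M₂ − M₁ = 11532.85 − 9080.0331 = 2452.8169 billion.

₹2452.8 billion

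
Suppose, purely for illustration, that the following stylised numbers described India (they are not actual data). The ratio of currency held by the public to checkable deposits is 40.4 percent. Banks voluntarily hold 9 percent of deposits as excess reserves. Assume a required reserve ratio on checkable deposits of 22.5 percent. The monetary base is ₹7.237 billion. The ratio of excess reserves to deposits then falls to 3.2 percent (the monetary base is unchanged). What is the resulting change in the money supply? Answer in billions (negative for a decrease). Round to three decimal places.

₹1.240 billion

Initially m₁ = (1 + 0.404) / (0.225 + 0.09 + 0.404) ≈ 1.95271, so M₁ = 1.95271 × 7.237 ≈ 14.1318 billion.
After the change m₂ = (1 + 0.404) / (0.225 + 0.032 + 0.404) ≈ 2.12405, so M₂ = 2.12405 × 7.237 ≈ 15.3717 billion.
ΔM = M₂ − M₁ = 15.3717 − 14.1318 = 1.2399 billion.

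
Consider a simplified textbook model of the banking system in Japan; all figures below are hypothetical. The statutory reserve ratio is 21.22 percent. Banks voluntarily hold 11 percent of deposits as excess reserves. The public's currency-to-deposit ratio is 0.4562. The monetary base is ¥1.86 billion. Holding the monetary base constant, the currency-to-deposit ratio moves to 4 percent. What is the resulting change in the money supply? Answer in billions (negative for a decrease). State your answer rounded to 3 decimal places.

¥1.861 billion

Initially m₁ = (1 + 0.4562) / (0.2122 + 0.11 + 0.4562) ≈ 1.87076, so M₁ = 1.87076 × 1.86 ≈ 3.4796 billion.
After the change m₂ = (1 + 0.04) / (0.2122 + 0.11 + 0.04) ≈ 2.87134, so M₂ = 2.87134 × 1.86 ≈ 5.3407 billion.
ΔM = M₂ − M₁ = 5.3407 − 3.4796 = 1.8611 billion.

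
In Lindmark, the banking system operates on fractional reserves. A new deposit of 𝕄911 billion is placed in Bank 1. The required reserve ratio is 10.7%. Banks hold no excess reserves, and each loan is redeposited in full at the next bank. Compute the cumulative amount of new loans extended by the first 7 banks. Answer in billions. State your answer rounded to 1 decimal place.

𝕄4159.9 billion

Bank i lends (1 − rr)^i of the original deposit: Bank 1 lends 911·0.8930 = 813.5230, Bank 2 lends 911·0.8930² ≈ 726.4760, and so on.
Summing a geometric series: total = 911·[0.8930·(1 − 0.8930^7) / (1 − 0.8930)] ≈ 4159.9454 billion.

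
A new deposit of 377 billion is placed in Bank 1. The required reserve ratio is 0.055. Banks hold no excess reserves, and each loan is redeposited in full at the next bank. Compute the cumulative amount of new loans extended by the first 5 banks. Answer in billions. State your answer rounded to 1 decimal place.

1595.9 billion

Bank i lends (1 − rr)^i of the original deposit: Bank 1 lends 377·0.9450 = 356.2650, Bank 2 lends 377·0.9450² ≈ 336.6704, and so on.
Summing a geometric series: total = 377·[0.9450·(1 − 0.9450^5) / (1 − 0.9450)] ≈ 1595.8632 billion.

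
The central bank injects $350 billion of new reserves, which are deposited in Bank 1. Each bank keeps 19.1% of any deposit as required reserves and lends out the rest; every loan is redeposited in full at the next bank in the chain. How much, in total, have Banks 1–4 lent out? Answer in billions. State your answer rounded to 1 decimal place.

$847.5 billion

Bank i lends (1 − rr)^i of the original deposit: Bank 1 lends 350·0.8090 = 283.1500, Bank 2 lends 350·0.8090² ≈ 229.0683, and so on.
Summing a geometric series: total = 350·[0.8090·(1 − 0.8090^4) / (1 − 0.8090)] ≈ 847.4555 billion.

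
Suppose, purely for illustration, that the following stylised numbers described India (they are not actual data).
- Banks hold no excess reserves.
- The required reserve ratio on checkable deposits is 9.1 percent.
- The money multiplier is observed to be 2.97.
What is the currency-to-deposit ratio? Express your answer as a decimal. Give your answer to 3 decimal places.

0.370

Using m = 2.97. From m = (1 + c)/(c + rr + e), rearranging gives 1 + c = m·(c + rr + e), so c·(1 − m) = m·(rr + e) − 1.
Hence c = [m·(rr + e) − 1]/(1 − m) = [2.97 × (0.091 + 0) − 1] / (1 − 2.97) ≈ 0.370421.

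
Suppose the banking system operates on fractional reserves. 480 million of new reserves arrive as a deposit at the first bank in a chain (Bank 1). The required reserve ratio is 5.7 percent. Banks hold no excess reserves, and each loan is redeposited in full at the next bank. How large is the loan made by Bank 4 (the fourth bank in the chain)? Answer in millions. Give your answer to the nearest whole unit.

Each bank lends a fraction (1 − rr) = 0.9430 of the deposit it receives, so Bank 4 receives 480·0.9430^3 and lends 480·0.9430^4 ≈ 379.5666 million.

380 million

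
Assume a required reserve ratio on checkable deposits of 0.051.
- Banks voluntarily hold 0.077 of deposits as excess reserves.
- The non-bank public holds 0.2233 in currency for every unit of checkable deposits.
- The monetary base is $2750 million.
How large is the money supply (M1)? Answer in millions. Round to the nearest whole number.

$9576 million

The money multiplier is m = (1 + c) / (rr + e + c) = (1 + 0.2233) / (0.051 + 0.077 + 0.2233) ≈ 3.48221.
So M = m × MB = 3.48221 × 2750 = 9576.0775 million.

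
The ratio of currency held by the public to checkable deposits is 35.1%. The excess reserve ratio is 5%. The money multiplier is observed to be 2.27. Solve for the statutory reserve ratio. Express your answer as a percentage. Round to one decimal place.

Using m = 2.27. Since m = (1 + c)/(c + rr + e), the denominator satisfies c + rr + e = (1 + c)/m = (1 + 0.351) / 2.27 ≈ 0.595154.
With c = 0.351 and e = 0.05, the statutory reserve ratio is 0.595154 − 0.351 − 0.05 = 0.194154.

19.4%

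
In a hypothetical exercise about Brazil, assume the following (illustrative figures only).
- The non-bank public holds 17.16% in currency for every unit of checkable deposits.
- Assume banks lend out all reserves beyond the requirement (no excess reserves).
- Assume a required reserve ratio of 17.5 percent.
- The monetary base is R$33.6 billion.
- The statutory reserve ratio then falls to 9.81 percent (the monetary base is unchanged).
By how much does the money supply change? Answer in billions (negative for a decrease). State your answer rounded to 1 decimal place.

R$32.4 billion

Initially m₁ = (1 + 0.1716) / (0.175 + 0.1716) ≈ 3.3803, so M₁ = 3.3803 × 33.6 ≈ 113.5781 billion.
After the change m₂ = (1 + 0.1716) / (0.0981 + 0.1716) ≈ 4.3441, so M₂ = 4.3441 × 33.6 ≈ 145.9618 billion.
ΔM = M₂ − M₁ = 145.9618 − 113.5781 = 32.3837 billion.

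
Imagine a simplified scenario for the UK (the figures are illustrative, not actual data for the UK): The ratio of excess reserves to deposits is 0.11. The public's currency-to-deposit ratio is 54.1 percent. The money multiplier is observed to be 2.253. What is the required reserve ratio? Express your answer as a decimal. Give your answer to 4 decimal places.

Using m = 2.253. Since m = (1 + c)/(c + rr + e), the denominator satisfies c + rr + e = (1 + c)/m = (1 + 0.541) / 2.253 ≈ 0.683977.
With c = 0.541 and e = 0.11, the required reserve ratio is 0.683977 − 0.541 − 0.11 = 0.032977.

0.0330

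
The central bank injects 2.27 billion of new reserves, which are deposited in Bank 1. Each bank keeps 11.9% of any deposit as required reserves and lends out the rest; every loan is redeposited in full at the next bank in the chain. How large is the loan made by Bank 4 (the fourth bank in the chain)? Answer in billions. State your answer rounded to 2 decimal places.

Each bank lends a fraction (1 − rr) = 0.8810 of the deposit it receives, so Bank 4 receives 2.27·0.8810^3 and lends 2.27·0.8810^4 ≈ 1.3675 billion.

1.37 billion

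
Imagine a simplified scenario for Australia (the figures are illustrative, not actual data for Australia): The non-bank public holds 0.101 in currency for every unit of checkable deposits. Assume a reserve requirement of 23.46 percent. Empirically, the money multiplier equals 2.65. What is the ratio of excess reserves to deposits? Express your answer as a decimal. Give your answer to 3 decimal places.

0.080

Using m = 2.65. Since m = (1 + c)/(c + rr + e), the denominator satisfies c + rr + e = (1 + c)/m = (1 + 0.101) / 2.65 ≈ 0.415472.
With c = 0.101 and rr = 0.2346, the ratio of excess reserves to deposits is 0.415472 − 0.101 − 0.2346 = 0.079872.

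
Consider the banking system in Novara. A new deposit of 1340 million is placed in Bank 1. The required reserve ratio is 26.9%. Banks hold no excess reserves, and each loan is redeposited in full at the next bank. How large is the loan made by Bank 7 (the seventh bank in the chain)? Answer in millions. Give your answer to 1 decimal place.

Each bank lends a fraction (1 − rr) = 0.7310 of the deposit it receives, so Bank 7 receives 1340·0.7310^6 and lends 1340·0.7310^7 ≈ 149.4605 million.

149.5 million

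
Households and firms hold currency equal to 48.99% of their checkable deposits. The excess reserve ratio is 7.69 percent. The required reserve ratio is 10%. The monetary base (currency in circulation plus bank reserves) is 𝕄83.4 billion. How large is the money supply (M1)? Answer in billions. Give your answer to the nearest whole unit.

The money multiplier is m = (1 + c) / (rr + e + c) = (1 + 0.4899) / (0.1 + 0.0769 + 0.4899) ≈ 2.2344.
So M = m × MB = 2.2344 × 83.4 ≈ 186.349 billion.

𝕄186 billion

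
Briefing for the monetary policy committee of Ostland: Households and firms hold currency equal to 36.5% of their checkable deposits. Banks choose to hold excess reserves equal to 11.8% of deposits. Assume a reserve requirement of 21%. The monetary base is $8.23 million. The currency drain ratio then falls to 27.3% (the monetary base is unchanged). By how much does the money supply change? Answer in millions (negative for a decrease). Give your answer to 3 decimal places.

$1.222 million

Initially m₁ = (1 + 0.365) / (0.21 + 0.118 + 0.365) ≈ 1.96970, so M₁ = 1.96970 × 8.23 ≈ 16.2106 million.
After the change m₂ = (1 + 0.273) / (0.21 + 0.118 + 0.273) ≈ 2.11814, so M₂ = 2.11814 × 8.23 ≈ 17.4323 million.
ΔM = M₂ − M₁ = 17.4323 − 16.2106 = 1.2217 million.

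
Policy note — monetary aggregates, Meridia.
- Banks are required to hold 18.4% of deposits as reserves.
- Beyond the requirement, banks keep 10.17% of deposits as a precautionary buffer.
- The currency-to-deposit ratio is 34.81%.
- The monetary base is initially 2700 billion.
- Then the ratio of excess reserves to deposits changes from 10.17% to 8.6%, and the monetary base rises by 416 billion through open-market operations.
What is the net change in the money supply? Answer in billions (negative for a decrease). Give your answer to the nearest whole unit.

Before: m₁ = (1 + 0.3481) / (0.184 + 0.1017 + 0.3481) ≈ 2.12701, MB₁ = 2700, so M₁ = 2.12701 × 2700 = 5742.927 billion.
After: m₂ = (1 + 0.3481) / (0.184 + 0.086 + 0.3481) ≈ 2.18104, MB₂ = 2700 + 416 = 3116, so M₂ = 2.18104 × 3116 ≈ 6796.1206 billion.
ΔM = M₂ − M₁ = 6796.1206 − 5742.927 = 1053.1936 billion.

1053 billion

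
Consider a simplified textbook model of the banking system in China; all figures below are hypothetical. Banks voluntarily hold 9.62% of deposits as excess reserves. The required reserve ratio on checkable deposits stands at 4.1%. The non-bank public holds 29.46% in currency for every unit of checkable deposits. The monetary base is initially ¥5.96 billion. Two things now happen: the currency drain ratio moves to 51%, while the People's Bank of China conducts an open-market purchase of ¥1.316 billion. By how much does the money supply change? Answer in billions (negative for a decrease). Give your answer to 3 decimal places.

Before: m₁ = (1 + 0.2946) / (0.041 + 0.0962 + 0.2946) ≈ 2.99815, MB₁ = 5.96, so M₁ = 2.99815 × 5.96 ≈ 17.869 billion.
After: m₂ = (1 + 0.51) / (0.041 + 0.0962 + 0.51) ≈ 2.33313, MB₂ = 5.96 + 1.316 = 7.276, so M₂ = 2.33313 × 7.276 ≈ 16.9759 billion.
ΔM = M₂ − M₁ = 16.9759 − 17.869 = -0.8931 billion.

-0.893 billion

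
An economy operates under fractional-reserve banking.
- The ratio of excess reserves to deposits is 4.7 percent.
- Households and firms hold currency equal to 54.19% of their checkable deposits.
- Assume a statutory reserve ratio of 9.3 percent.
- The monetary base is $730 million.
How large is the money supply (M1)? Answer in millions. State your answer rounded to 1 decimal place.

The money multiplier is m = (1 + c) / (rr + e + c) = (1 + 0.5419) / (0.093 + 0.047 + 0.5419) ≈ 2.26118.
So M = m × MB = 2.26118 × 730 = 1650.6614 million.

$1650.7 million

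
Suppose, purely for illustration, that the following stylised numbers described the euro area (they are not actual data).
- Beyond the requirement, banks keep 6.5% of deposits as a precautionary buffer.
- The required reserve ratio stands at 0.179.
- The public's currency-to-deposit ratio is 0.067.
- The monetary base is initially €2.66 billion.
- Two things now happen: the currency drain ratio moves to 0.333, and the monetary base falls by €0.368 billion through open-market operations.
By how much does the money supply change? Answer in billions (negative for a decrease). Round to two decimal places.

Before: m₁ = (1 + 0.067) / (0.179 + 0.065 + 0.067) ≈ 3.4309, MB₁ = 2.66, so M₁ = 3.4309 × 2.66 ≈ 9.1262 billion.
After: m₂ = (1 + 0.333) / (0.179 + 0.065 + 0.333) ≈ 2.3102, MB₂ = 2.66 − 0.368 = 2.292, so M₂ = 2.3102 × 2.292 ≈ 5.295 billion.
ΔM = M₂ − M₁ = 5.295 − 9.1262 = -3.8312 billion.

-3.83 billion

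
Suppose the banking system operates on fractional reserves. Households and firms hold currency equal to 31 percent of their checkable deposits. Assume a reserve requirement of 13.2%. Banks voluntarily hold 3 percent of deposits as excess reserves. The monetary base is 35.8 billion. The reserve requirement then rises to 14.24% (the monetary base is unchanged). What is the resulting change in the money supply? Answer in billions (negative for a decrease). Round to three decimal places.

-2.142 billion

Initially m₁ = (1 + 0.31) / (0.132 + 0.03 + 0.31) ≈ 2.775424, so M₁ = 2.775424 × 35.8 ≈ 99.3602 billion.
After the change m₂ = (1 + 0.31) / (0.1424 + 0.03 + 0.31) ≈ 2.715589, so M₂ = 2.715589 × 35.8 ≈ 97.2181 billion.
ΔM = M₂ − M₁ = 97.2181 − 99.3602 = -2.1421 billion.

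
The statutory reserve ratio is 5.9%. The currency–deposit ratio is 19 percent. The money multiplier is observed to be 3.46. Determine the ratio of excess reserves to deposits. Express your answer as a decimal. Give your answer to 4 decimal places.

0.0949

Using m = 3.46. Since m = (1 + c)/(c + rr + e), the denominator satisfies c + rr + e = (1 + c)/m = (1 + 0.19) / 3.46 ≈ 0.343931.
With c = 0.19 and rr = 0.059, the ratio of excess reserves to deposits is 0.343931 − 0.19 − 0.059 = 0.094931.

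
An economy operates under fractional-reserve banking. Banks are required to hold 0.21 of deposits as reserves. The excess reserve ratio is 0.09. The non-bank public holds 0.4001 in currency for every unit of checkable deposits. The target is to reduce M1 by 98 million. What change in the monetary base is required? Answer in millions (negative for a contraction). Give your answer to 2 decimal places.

The money multiplier is m = (1 + c) / (rr + e + c) = (1 + 0.4001) / (0.21 + 0.09 + 0.4001) ≈ 1.99986.
ΔMB = ΔM / m = (−98) / 1.99986 ≈ -49.0034 million.

-49.00 million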